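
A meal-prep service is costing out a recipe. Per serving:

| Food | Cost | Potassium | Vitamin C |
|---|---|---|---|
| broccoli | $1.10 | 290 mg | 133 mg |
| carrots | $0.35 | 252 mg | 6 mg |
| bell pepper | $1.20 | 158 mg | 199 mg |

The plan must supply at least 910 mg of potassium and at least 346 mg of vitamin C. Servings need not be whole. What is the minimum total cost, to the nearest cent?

Minimising a linear cost over {potassium ≥ 910, vitamin C ≥ 346, servings ≥ 0} — the optimum is at a vertex, using one or two foods.
broccoli only: max(910/290, 346/133) = 3.138 servings → $3.45.
carrots only: max(910/252, 346/6) = 57.67 servings → $20.18.
bell pepper only: max(910/158, 346/199) = 5.759 servings → $6.91.
broccoli + carrots with both tight: 2.572 servings and 0.6511 servings → $3.06.
broccoli + bell pepper: intersection lies outside the first quadrant.
carrots + bell pepper with both tight: 2.57 servings and 1.661 servings → $2.89.
So the least-cost plan costs $2.89.

$2.89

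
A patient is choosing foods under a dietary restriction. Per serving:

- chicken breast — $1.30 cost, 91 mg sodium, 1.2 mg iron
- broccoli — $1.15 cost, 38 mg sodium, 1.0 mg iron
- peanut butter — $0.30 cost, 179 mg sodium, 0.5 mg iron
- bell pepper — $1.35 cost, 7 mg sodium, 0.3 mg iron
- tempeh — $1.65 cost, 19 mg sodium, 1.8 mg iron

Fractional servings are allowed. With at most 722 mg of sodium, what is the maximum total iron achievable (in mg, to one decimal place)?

Iron per mg sodium: tempeh 0.09474, bell pepper 0.04286, broccoli 0.02632, chicken breast 0.01319, peanut butter 0.002793.
With no serving limits, spend the whole sodium allowance on tempeh: 722 mg / 19 mg × 1.8 mg = 68.4 mg.

68.4 mg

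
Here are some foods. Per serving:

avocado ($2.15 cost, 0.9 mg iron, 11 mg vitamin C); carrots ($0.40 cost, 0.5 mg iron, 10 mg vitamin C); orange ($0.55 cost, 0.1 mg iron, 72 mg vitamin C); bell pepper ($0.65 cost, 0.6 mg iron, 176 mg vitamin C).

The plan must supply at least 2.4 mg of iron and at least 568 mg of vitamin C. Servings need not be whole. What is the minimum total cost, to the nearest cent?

The cheapest plan sits at a corner of the feasible region — with two constraints it uses at most two foods.
avocado only: max(2.4/0.9, 568/11) = 51.64 servings → $111.02.
carrots only: max(2.4/0.5, 568/10) = 56.8 servings → $22.72.
orange only: max(2.4/0.1, 568/72) = 24 servings → $13.20.
bell pepper only: max(2.4/0.6, 568/176) = 4 servings → $2.60.
avocado + carrots with both targets exact would need a negative amount; discard.
avocado + orange with both tight: 1.821 servings and 7.611 servings → $8.10.
avocado + bell pepper with both tight: 0.5375 servings and 3.194 servings → $3.23.
carrots + orange with both tight: 3.314 servings and 7.429 servings → $5.41.
carrots + bell pepper with both tight: 0.9951 servings and 3.171 servings → $2.46.
orange + bell pepper: intersection lies outside the first quadrant.
The minimum over all feasible corners is $2.46.

$2.46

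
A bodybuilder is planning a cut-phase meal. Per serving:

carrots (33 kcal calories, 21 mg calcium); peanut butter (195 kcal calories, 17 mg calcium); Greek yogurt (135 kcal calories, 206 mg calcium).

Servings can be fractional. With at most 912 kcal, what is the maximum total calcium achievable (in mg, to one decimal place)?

1391.6 mg

Calcium per kcal: Greek yogurt 1.526, carrots 0.6364, peanut butter 0.08718.
With no serving limits, spend the whole calories allowance on Greek yogurt: 912 kcal / 135 kcal × 206 mg = 1391.6 mg.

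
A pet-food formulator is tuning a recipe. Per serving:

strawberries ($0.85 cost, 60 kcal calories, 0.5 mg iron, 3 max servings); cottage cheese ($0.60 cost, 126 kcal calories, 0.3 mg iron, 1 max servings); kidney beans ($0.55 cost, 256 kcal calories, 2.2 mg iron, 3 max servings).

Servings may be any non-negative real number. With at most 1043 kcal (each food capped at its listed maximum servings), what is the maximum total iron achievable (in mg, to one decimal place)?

Iron per kcal: kidney beans 0.008594, strawberries 0.008333, cottage cheese 0.002381.
Take 3 servings of kidney beans: uses 768 kcal, +6.6 mg iron (running total 6.6 mg).
Take 3 servings of strawberries: uses 180 kcal, +1.5 mg iron (running total 8.1 mg).
Take 0.754 servings of cottage cheese: uses 95 kcal, +0.2 mg iron (running total 8.3 mg).
Greedy by best ratio exhausts the calories allowance optimally: 8.3 mg.

8.3 mg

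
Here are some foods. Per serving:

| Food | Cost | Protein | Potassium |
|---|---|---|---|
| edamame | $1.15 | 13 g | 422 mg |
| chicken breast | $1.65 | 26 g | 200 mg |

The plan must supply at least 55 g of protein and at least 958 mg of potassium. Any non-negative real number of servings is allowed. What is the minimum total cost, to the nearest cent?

Minimising a linear cost over {protein ≥ 55, potassium ≥ 958, servings ≥ 0} — the optimum is at a vertex, using one or two foods.
edamame only: max(55/13, 958/422) = 4.231 servings → $4.87.
chicken breast only: max(55/26, 958/200) = 4.79 servings → $7.90.
edamame + chicken breast with both tight: 1.661 servings and 1.285 servings → $4.03.
So the least-cost plan costs $4.03.

$4.03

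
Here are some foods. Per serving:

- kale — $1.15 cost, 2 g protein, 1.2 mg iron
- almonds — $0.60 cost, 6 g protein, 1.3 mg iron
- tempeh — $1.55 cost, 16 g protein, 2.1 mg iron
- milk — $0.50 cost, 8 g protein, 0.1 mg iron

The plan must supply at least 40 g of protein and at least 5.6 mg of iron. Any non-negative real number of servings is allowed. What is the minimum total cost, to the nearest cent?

$3.44

This is a tiny linear program; its minimum lies at a vertex of the feasible set. List the vertices and price them.
kale only: max(40/2, 5.6/1.2) = 20 servings → $23.00.
almonds only: max(40/6, 5.6/1.3) = 6.667 servings → $4.00.
tempeh only: max(40/16, 5.6/2.1) = 2.667 servings → $4.13.
milk only: max(40/8, 5.6/0.1) = 56 servings → $28.00.
kale + almonds: the both-tight solution has a negative serving — not a feasible corner.
kale + tempeh with both tight: 0.3733 servings and 2.453 servings → $4.23.
kale + milk with both tight: 4.34 servings and 3.915 servings → $6.95.
almonds + tempeh with both tight: 0.6829 servings and 2.244 servings → $3.89.
almonds + milk with both tight: 4.163 servings and 1.878 servings → $3.44.
tempeh + milk: intersection lies outside the first quadrant.
Cheapest feasible corner: $3.44.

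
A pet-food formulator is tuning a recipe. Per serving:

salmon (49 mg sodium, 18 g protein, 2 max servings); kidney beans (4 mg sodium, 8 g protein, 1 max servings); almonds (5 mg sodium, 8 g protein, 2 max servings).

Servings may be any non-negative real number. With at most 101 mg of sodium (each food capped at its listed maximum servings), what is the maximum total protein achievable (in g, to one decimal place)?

Protein per mg sodium: kidney beans 2, almonds 1.6, salmon 0.3673.
Take 1 serving of kidney beans: uses 4 mg sodium, +8.0 g protein (running total 8.0 g).
Take 2 servings of almonds: uses 10 mg sodium, +16.0 g protein (running total 24.0 g).
Take 1.776 servings of salmon: uses 87 mg sodium, +32.0 g protein (running total 56.0 g).
Filling greedily by protein-per-mg sodium is optimal for one linear limit, giving 56.0 g.

56.0 g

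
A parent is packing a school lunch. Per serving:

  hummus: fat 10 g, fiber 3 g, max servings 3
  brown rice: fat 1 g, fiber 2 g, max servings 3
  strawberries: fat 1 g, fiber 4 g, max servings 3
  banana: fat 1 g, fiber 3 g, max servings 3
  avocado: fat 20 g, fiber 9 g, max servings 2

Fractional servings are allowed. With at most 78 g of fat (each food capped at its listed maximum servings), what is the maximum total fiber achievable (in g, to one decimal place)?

53.7 g

Fiber per g fat: strawberries 4, banana 3, brown rice 2, avocado 0.45, hummus 0.3.
Take 3 servings of strawberries: uses 3 g fat, +12.0 g fiber (running total 12.0 g).
Take 3 servings of banana: uses 3 g fat, +9.0 g fiber (running total 21.0 g).
Take 3 servings of brown rice: uses 3 g fat, +6.0 g fiber (running total 27.0 g).
Take 2 servings of avocado: uses 40 g fat, +18.0 g fiber (running total 45.0 g).
Take 2.9 servings of hummus: uses 29 g fat, +8.7 g fiber (running total 53.7 g).
Filling greedily by fiber-per-g fat is optimal for one linear limit, giving 53.7 g.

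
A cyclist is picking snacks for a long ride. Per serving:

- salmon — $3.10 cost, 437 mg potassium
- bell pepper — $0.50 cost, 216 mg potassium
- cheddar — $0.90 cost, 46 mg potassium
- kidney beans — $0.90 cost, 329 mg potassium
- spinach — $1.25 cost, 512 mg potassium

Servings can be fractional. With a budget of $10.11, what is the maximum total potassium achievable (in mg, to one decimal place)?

Potassium per dollar: bell pepper 432, spinach 409.6, kidney beans 365.6, salmon 141, cheddar 51.11.
With no serving limits, spend the whole cost allowance on bell pepper: $10.11 / $0.50 × 216 mg = 4367.5 mg.

4367.5 mg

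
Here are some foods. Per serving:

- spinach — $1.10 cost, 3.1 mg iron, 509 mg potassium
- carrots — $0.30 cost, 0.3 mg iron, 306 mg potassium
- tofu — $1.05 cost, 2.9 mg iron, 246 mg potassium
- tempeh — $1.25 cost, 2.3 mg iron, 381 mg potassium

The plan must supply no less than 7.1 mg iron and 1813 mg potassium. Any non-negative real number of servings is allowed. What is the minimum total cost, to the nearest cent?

With two linear requirements the optimum uses one or two foods; enumerate the corners.
spinach only: max(7.1/3.1, 1813/509) = 3.562 servings → $3.92.
carrots only: max(7.1/0.3, 1813/306) = 23.67 servings → $7.10.
tofu only: max(7.1/2.9, 1813/246) = 7.37 servings → $7.74.
tempeh only: max(7.1/2.3, 1813/381) = 4.759 servings → $5.95.
spinach + carrots with both tight: 2.046 servings and 2.521 servings → $3.01.
spinach + tofu: the both-tight solution has a negative serving — not a feasible corner.
spinach + tempeh: the both-tight solution has a negative serving — not a feasible corner.
carrots + tofu with both tight: 4.316 servings and 2.002 servings → $3.40.
carrots + tempeh with both tight: 2.485 servings and 2.763 servings → $4.20.
tofu + tempeh: the both-tight solution has a negative serving — not a feasible corner.
The minimum over all feasible corners is $3.01.

$3.01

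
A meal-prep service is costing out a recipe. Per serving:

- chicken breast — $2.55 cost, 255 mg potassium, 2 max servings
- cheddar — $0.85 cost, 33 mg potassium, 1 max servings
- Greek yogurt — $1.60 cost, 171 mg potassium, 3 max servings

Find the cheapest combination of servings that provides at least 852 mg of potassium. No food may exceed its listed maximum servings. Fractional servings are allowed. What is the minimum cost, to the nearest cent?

$8.19

Cost per mg of potassium: Greek yogurt $0.0094, chicken breast $0.0100, cheddar $0.0258.
Take 3 servings of Greek yogurt: +513.0 mg potassium for $4.80 (total $4.80, still need 339.0 mg).
Take 1.329 servings of chicken breast: +339.0 mg potassium for $3.39 (total $8.19, still need 0.0 mg).
Filling from the cheapest source first is optimal under one linear minimum: $8.19.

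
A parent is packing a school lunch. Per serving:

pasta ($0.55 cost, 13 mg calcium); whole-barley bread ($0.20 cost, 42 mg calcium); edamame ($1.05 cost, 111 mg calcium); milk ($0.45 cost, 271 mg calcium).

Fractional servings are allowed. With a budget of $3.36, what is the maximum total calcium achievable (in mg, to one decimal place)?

2023.5 mg

Calcium per dollar: milk 602.2, whole-barley bread 210, edamame 105.7, pasta 23.64.
With no serving limits, spend the whole cost allowance on milk: $3.36 / $0.45 × 271 mg = 2023.5 mg.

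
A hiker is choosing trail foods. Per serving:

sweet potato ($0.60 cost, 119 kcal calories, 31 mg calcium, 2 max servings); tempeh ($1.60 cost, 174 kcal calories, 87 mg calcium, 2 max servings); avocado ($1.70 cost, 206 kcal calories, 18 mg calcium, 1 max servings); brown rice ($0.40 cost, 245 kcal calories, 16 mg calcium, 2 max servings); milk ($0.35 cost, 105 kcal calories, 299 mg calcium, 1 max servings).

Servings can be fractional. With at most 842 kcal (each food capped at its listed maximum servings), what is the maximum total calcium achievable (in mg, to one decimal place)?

Calcium per kcal: milk 2.848, tempeh 0.5, sweet potato 0.2605, avocado 0.08738, brown rice 0.06531.
Take 1 serving of milk: uses 105 kcal, +299.0 mg calcium (running total 299.0 mg).
Take 2 servings of tempeh: uses 348 kcal, +174.0 mg calcium (running total 473.0 mg).
Take 2 servings of sweet potato: uses 238 kcal, +62.0 mg calcium (running total 535.0 mg).
Take 0.733 servings of avocado: uses 151 kcal, +13.2 mg calcium (running total 548.2 mg).
Filling greedily by calcium-per-kcal is optimal for one linear limit, giving 548.2 mg.

548.2 mg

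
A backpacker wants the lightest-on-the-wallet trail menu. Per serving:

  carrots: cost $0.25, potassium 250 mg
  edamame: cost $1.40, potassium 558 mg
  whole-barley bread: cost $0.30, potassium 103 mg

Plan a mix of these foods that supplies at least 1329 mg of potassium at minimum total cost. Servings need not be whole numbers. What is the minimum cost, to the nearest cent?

$1.33

Cost per mg of potassium: carrots $0.0010, edamame $0.0025, whole-barley bread $0.0029.
With no serving limits, use only carrots: 1329 mg / 250 mg = 5.316 servings × $0.25 = $1.33.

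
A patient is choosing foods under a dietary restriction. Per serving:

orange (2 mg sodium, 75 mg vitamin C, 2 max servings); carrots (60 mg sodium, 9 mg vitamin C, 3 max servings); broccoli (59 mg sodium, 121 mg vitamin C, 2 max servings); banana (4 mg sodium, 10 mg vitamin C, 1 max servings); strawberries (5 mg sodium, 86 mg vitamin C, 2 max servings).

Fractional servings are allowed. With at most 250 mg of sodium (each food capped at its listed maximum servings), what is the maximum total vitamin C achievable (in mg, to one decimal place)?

Vitamin C per mg sodium: orange 37.5, strawberries 17.2, banana 2.5, broccoli 2.051, carrots 0.15.
Take 2 servings of orange: uses 4 mg sodium, +150.0 mg vitamin C (running total 150.0 mg).
Take 2 servings of strawberries: uses 10 mg sodium, +172.0 mg vitamin C (running total 322.0 mg).
Take 1 serving of banana: uses 4 mg sodium, +10.0 mg vitamin C (running total 332.0 mg).
Take 2 servings of broccoli: uses 118 mg sodium, +242.0 mg vitamin C (running total 574.0 mg).
Take 1.9 servings of carrots: uses 114 mg sodium, +17.1 mg vitamin C (running total 591.1 mg).
Greedy by best ratio exhausts the sodium allowance optimally: 591.1 mg.

591.1 mg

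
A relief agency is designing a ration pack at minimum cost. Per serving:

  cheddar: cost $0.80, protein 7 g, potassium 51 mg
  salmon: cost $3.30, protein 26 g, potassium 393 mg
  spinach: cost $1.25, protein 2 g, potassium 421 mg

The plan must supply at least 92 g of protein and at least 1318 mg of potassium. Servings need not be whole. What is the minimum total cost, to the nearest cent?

$11.56

At the optimum either one food covers both requirements or two foods hit both targets exactly; no other combination can be cheaper.
cheddar only: max(92/7, 1318/51) = 25.84 servings → $20.67.
salmon only: max(92/26, 1318/393) = 3.538 servings → $11.68.
spinach only: max(92/2, 1318/421) = 46 servings → $57.50.
cheddar + salmon with both tight: 1.325 servings and 3.182 servings → $11.56.
cheddar + spinach with both tight: 12.69 servings and 1.594 servings → $12.14.
salmon + spinach: intersection lies outside the first quadrant.
So the least-cost plan costs $11.56.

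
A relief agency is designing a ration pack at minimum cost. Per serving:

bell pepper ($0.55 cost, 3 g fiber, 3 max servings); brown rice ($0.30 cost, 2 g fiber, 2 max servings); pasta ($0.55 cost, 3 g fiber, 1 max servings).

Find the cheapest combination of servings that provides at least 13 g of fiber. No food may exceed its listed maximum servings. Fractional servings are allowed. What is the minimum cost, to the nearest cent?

Cost per g of fiber: brown rice $0.1500, bell pepper $0.1833, pasta $0.1833.
Take 2 servings of brown rice: +4.0 g fiber for $0.60 (total $0.60, still need 9.0 g).
Take 3 servings of bell pepper: +9.0 g fiber for $1.65 (total $2.25, still need 0.0 g).
Greedy by cheapest-per-g is optimal for a single linear constraint, so the minimum cost is $2.25.

$2.25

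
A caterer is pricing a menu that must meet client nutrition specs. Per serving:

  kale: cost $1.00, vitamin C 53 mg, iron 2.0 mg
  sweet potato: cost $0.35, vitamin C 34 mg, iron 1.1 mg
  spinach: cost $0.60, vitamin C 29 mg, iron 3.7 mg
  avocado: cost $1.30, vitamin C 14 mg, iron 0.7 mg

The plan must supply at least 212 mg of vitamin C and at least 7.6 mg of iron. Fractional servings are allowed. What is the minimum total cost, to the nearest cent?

Two binding constraints pin down two serving amounts, so the optimal mix uses at most two foods. The candidates are each food alone (scaled to the tighter of vitamin C/iron) and each pair with both constraints tight.
kale only: max(212/53, 7.6/2.0) = 4 servings → $4.00.
sweet potato only: max(212/34, 7.6/1.1) = 6.909 servings → $2.42.
spinach only: max(212/29, 7.6/3.7) = 7.31 servings → $4.39.
avocado only: max(212/14, 7.6/0.7) = 15.14 servings → $19.69.
kale + sweet potato with both tight: 2.598 servings and 2.186 servings → $3.36.
kale + spinach: intersection lies outside the first quadrant.
kale + avocado: the both-tight solution has a negative serving — not a feasible corner.
sweet potato + spinach with both tight: 6.006 servings and 0.2684 servings → $2.26.
sweet potato + avocado with both tight: 5 servings and 3 servings → $5.65.
spinach + avocado: intersection lies outside the first quadrant.
The minimum over all feasible corners is $2.26.

$2.26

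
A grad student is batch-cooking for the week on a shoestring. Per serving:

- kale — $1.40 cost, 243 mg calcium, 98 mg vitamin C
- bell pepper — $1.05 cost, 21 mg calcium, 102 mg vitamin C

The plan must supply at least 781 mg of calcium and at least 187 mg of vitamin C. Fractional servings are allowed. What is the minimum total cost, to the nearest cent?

Compare the cost at each extreme point of the feasible region.
kale only: max(781/243, 187/98) = 3.214 servings → $4.50.
bell pepper only: max(781/21, 187/102) = 37.19 servings → $39.05.
kale + bell pepper with both targets exact would need a negative amount; discard.
The minimum over all feasible corners is $4.50.

$4.50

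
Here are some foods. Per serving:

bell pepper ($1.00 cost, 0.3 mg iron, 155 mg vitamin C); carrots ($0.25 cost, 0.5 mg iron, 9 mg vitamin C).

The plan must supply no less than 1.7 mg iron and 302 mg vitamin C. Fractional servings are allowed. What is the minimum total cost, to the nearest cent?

$2.39

At the optimum either one food covers both requirements or two foods hit both targets exactly; no other combination can be cheaper.
bell pepper only: max(1.7/0.3, 302/155) = 5.667 servings → $5.67.
carrots only: max(1.7/0.5, 302/9) = 33.56 servings → $8.39.
bell pepper + carrots with both tight: 1.814 servings and 2.311 servings → $2.39.
The minimum over all feasible corners is $2.39.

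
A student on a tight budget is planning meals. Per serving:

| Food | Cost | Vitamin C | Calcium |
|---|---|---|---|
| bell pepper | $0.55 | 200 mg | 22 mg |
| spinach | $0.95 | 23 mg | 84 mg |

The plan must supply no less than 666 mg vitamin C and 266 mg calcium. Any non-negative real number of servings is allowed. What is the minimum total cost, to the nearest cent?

Minimising a linear cost over {vitamin C ≥ 666, calcium ≥ 266, servings ≥ 0} — the optimum is at a vertex, using one or two foods.
bell pepper only: max(666/200, 266/22) = 12.09 servings → $6.65.
spinach only: max(666/23, 266/84) = 28.96 servings → $27.51.
bell pepper + spinach with both tight: 3.058 servings and 2.366 servings → $3.93.
The minimum over all feasible corners is $3.93.

$3.93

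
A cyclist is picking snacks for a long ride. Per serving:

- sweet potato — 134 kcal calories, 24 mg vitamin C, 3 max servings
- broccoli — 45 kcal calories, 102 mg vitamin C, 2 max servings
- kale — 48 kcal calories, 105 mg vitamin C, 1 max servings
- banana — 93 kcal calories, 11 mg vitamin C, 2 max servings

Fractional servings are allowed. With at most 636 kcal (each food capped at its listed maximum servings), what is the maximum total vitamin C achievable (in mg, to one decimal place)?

Vitamin C per kcal: broccoli 2.267, kale 2.188, sweet potato 0.1791, banana 0.1183.
Take 2 servings of broccoli: uses 90 kcal, +204.0 mg vitamin C (running total 204.0 mg).
Take 1 serving of kale: uses 48 kcal, +105.0 mg vitamin C (running total 309.0 mg).
Take 3 servings of sweet potato: uses 402 kcal, +72.0 mg vitamin C (running total 381.0 mg).
Take 1.032 servings of banana: uses 96 kcal, +11.4 mg vitamin C (running total 392.4 mg).
Filling greedily by vitamin C-per-kcal is optimal for one linear limit, giving 392.4 mg.

392.4 mg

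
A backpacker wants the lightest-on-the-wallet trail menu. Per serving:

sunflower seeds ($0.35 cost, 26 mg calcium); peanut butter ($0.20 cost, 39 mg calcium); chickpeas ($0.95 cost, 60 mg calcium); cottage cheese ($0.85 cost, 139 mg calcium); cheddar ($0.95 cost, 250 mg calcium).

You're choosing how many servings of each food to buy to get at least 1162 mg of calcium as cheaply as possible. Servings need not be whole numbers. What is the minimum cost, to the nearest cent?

$4.42

Cost per mg of calcium: cheddar $0.0038, peanut butter $0.0051, cottage cheese $0.0061, sunflower seeds $0.0135, chickpeas $0.0158.
With no serving limits, use only cheddar: 1162 mg / 250 mg = 4.648 servings × $0.95 = $4.42.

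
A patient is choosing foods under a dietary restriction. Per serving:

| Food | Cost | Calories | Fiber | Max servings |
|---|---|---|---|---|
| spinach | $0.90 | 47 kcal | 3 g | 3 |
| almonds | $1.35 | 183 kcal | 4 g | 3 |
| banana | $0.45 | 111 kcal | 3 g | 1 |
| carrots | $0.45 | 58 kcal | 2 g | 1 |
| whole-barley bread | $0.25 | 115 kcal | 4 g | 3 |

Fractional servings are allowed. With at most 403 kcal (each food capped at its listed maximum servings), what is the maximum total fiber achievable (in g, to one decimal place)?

18.1 g

Fiber per kcal: spinach 0.06383, whole-barley bread 0.03478, carrots 0.03448, banana 0.02703, almonds 0.02186.
Take 3 servings of spinach: uses 141 kcal, +9.0 g fiber (running total 9.0 g).
Take 2.278 servings of whole-barley bread: uses 262 kcal, +9.1 g fiber (running total 18.1 g).
Greedy by best ratio exhausts the calories allowance optimally: 18.1 g.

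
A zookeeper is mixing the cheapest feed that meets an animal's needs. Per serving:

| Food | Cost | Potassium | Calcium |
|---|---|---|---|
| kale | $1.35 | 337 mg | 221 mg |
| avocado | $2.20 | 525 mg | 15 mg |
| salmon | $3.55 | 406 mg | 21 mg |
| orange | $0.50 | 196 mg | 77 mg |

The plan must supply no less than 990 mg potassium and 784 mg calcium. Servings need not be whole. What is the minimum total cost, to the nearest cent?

A basic optimal solution has at most two foods positive. Try each food alone and each pair with both targets met exactly.
kale only: max(990/337, 784/221) = 3.548 servings → $4.79.
avocado only: max(990/525, 784/15) = 52.27 servings → $114.99.
salmon only: max(990/406, 784/21) = 37.33 servings → $132.53.
orange only: max(990/196, 784/77) = 10.18 servings → $5.09.
kale + avocado: intersection lies outside the first quadrant.
kale + salmon: the both-tight solution has a negative serving — not a feasible corner.
kale + orange with both targets exact would need a negative amount; discard.
avocado + salmon: intersection lies outside the first quadrant.
avocado + orange: intersection lies outside the first quadrant.
salmon + orange: intersection lies outside the first quadrant.
Cheapest feasible corner: $4.79.

$4.79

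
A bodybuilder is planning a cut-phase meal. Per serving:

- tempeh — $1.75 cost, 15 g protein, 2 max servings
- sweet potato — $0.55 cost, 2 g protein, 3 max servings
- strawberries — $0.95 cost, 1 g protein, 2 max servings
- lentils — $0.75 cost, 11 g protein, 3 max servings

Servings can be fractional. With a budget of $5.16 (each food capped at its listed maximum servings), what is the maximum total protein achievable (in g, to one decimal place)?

Protein per dollar: lentils 14.67, tempeh 8.571, sweet potato 3.636, strawberries 1.053.
Take 3 servings of lentils: spends $2.25, +33.0 g protein (running total 33.0 g).
Take 1.663 servings of tempeh: spends $2.91, +24.9 g protein (running total 57.9 g).
Greedy by best ratio exhausts the cost allowance optimally: 57.9 g.

57.9 g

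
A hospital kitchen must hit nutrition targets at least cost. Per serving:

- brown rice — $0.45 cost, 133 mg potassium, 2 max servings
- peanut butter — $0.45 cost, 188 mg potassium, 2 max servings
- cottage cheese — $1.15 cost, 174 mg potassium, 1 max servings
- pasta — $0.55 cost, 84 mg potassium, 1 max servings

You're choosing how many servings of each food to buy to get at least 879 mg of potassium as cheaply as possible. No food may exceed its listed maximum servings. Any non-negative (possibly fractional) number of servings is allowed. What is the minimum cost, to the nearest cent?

$3.36

Cost per mg of potassium: peanut butter $0.0024, brown rice $0.0034, pasta $0.0065, cottage cheese $0.0066.
Take 2 servings of peanut butter: +376.0 mg potassium for $0.90 (total $0.90, still need 503.0 mg).
Take 2 servings of brown rice: +266.0 mg potassium for $0.90 (total $1.80, still need 237.0 mg).
Take 1 serving of pasta: +84.0 mg potassium for $0.55 (total $2.35, still need 153.0 mg).
Take 0.8793 servings of cottage cheese: +153.0 mg potassium for $1.01 (total $3.36, still need 0.0 mg).
Filling from the cheapest source first is optimal under one linear minimum: $3.36.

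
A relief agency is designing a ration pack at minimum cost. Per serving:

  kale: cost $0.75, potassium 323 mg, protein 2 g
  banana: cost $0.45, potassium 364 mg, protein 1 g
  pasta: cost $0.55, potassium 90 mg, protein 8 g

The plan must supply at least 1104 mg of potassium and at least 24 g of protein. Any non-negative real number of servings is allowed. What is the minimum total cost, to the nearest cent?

The cheapest plan sits at a corner of the feasible region — with two constraints it uses at most two foods.
kale only: max(1104/323, 24/2) = 12 servings → $9.00.
banana only: max(1104/364, 24/1) = 24 servings → $10.80.
pasta only: max(1104/90, 24/8) = 12.27 servings → $6.75.
kale + banana: intersection lies outside the first quadrant.
kale + pasta with both tight: 2.775 servings and 2.306 servings → $3.35.
banana + pasta with both tight: 2.364 servings and 2.704 servings → $2.55.
Cheapest feasible corner: $2.55.

$2.55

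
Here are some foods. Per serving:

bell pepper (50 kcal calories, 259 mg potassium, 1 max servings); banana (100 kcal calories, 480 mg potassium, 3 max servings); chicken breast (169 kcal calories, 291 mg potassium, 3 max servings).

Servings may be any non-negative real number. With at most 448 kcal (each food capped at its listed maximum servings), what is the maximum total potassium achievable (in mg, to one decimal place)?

Potassium per kcal: bell pepper 5.18, banana 4.8, chicken breast 1.722.
Take 1 serving of bell pepper: uses 50 kcal, +259.0 mg potassium (running total 259.0 mg).
Take 3 servings of banana: uses 300 kcal, +1440.0 mg potassium (running total 1699.0 mg).
Take 0.5799 servings of chicken breast: uses 98 kcal, +168.7 mg potassium (running total 1867.7 mg).
Greedy by best ratio exhausts the calories allowance optimally: 1867.7 mg.

1867.7 mg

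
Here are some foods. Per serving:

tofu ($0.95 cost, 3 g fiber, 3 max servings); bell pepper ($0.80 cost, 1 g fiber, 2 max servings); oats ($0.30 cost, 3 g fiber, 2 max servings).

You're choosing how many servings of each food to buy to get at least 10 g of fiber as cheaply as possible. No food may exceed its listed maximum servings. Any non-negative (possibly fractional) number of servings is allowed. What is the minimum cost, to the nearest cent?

Cost per g of fiber: oats $0.1000, tofu $0.3167, bell pepper $0.8000.
Take 2 servings of oats: +6.0 g fiber for $0.60 (total $0.60, still need 4.0 g).
Take 1.333 servings of tofu: +4.0 g fiber for $1.27 (total $1.87, still need 0.0 g).
Filling from the cheapest source first is optimal under one linear minimum: $1.87.

$1.87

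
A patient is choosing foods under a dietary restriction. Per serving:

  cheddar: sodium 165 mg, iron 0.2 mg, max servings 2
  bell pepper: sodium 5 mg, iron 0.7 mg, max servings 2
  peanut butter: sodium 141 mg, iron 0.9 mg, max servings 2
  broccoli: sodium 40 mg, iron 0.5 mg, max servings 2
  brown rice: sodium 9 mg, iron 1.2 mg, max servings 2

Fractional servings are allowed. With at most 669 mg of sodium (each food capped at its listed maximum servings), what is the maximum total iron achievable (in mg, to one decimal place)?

Iron per mg sodium: bell pepper 0.14, brown rice 0.1333, broccoli 0.0125, peanut butter 0.006383, cheddar 0.001212.
Take 2 servings of bell pepper: uses 10 mg sodium, +1.4 mg iron (running total 1.4 mg).
Take 2 servings of brown rice: uses 18 mg sodium, +2.4 mg iron (running total 3.8 mg).
Take 2 servings of broccoli: uses 80 mg sodium, +1.0 mg iron (running total 4.8 mg).
Take 2 servings of peanut butter: uses 282 mg sodium, +1.8 mg iron (running total 6.6 mg).
Take 1.691 servings of cheddar: uses 279 mg sodium, +0.3 mg iron (running total 6.9 mg).
Greedy by best ratio exhausts the sodium allowance optimally: 6.9 mg.

6.9 mg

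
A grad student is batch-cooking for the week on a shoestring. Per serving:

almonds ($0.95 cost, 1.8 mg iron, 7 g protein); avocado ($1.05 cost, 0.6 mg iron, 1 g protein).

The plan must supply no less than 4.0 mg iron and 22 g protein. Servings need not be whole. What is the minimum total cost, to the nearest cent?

$2.99

Two binding constraints pin down two serving amounts, so the optimal mix uses at most two foods. The candidates are each food alone (scaled to the tighter of iron/protein) and each pair with both constraints tight.
almonds only: max(4.0/1.8, 22/7) = 3.143 servings → $2.99.
avocado only: max(4.0/0.6, 22/1) = 22 servings → $23.10.
almonds + avocado: intersection lies outside the first quadrant.
The minimum over all feasible corners is $2.99.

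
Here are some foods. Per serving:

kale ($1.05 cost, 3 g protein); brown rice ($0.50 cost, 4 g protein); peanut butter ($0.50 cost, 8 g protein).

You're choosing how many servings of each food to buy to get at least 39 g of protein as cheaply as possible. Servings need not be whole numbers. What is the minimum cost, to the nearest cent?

$2.44

Cost per g of protein: peanut butter $0.0625, brown rice $0.1250, kale $0.3500.
With no serving limits, use only peanut butter: 39 g / 8 g = 4.875 servings × $0.50 = $2.44.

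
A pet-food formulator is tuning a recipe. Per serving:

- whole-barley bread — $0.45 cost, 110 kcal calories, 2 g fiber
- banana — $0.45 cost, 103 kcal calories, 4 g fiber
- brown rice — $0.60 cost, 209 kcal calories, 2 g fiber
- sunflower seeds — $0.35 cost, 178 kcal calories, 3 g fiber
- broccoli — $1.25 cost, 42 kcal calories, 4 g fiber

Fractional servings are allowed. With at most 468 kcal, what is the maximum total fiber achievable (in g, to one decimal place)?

44.6 g

Fiber per kcal: broccoli 0.09524, banana 0.03883, whole-barley bread 0.01818, sunflower seeds 0.01685, brown rice 0.009569.
With no serving limits, spend the whole calories allowance on broccoli: 468 kcal / 42 kcal × 4 g = 44.6 g.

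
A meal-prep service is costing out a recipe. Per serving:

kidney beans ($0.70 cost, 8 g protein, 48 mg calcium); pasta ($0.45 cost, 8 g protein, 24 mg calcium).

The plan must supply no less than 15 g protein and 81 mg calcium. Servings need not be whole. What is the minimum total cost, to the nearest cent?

kidney beans only: max(15/8, 81/48) = 1.875 servings → $1.31.
pasta only: max(15/8, 81/24) = 3.375 servings → $1.52.
kidney beans + pasta with both tight: 1.5 servings and 0.375 servings → $1.22.
So the least-cost plan costs $1.22.

$1.22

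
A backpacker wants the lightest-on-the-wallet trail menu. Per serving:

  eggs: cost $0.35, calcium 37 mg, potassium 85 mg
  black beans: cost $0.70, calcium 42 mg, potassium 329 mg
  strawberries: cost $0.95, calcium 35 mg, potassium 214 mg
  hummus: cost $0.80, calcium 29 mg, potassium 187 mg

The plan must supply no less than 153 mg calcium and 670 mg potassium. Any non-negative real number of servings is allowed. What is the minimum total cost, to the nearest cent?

An LP optimum is at a vertex; with two nutrient constraints at most two foods are used. Check each candidate.
eggs only: max(153/37, 670/85) = 7.882 servings → $2.76.
black beans only: max(153/42, 670/329) = 3.643 servings → $2.55.
strawberries only: max(153/35, 670/214) = 4.371 servings → $4.15.
hummus only: max(153/29, 670/187) = 5.276 servings → $4.22.
eggs + black beans with both tight: 2.58 servings and 1.37 servings → $1.86.
eggs + strawberries with both tight: 1.88 servings and 2.384 servings → $2.92.
eggs + hummus with both tight: 2.061 servings and 2.646 servings → $2.84.
black beans + strawberries with both targets exact would need a negative amount; discard.
black beans + hummus with both targets exact would need a negative amount; discard.
strawberries + hummus: intersection lies outside the first quadrant.
Cheapest feasible corner: $1.86.

$1.86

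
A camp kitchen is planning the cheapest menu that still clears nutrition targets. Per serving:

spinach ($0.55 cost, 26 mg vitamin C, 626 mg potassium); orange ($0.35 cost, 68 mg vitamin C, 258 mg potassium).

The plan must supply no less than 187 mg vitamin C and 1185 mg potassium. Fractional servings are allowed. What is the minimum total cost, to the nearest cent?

$1.34

At the optimum either one food covers both requirements or two foods hit both targets exactly; no other combination can be cheaper.
spinach only: max(187/26, 1185/626) = 7.192 servings → $3.96.
orange only: max(187/68, 1185/258) = 4.593 servings → $1.61.
spinach + orange with both tight: 0.9017 servings and 2.405 servings → $1.34.
The minimum over all feasible corners is $1.34.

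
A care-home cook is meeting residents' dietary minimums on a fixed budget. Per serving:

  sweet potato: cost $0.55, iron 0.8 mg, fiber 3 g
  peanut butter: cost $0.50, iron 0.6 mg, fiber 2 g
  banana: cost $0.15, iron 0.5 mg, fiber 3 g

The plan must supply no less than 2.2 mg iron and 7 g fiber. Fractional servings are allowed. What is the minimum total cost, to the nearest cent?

The cheapest plan sits at a corner of the feasible region — with two constraints it uses at most two foods.
sweet potato only: max(2.2/0.8, 7/3) = 2.75 servings → $1.51.
peanut butter only: max(2.2/0.6, 7/2) = 3.667 servings → $1.83.
banana only: max(2.2/0.5, 7/3) = 4.4 servings → $0.66.
sweet potato + peanut butter: intersection lies outside the first quadrant.
sweet potato + banana: the both-tight solution has a negative serving — not a feasible corner.
peanut butter + banana: intersection lies outside the first quadrant.
The minimum over all feasible corners is $0.66.

$0.66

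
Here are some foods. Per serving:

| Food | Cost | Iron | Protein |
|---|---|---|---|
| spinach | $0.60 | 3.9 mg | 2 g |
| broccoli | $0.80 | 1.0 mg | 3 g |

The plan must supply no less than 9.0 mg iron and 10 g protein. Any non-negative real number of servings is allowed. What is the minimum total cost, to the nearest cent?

$2.78

An LP optimum is at a vertex; with two nutrient constraints at most two foods are used. Check each candidate.
spinach only: max(9.0/3.9, 10/2) = 5 servings → $3.00.
broccoli only: max(9.0/1.0, 10/3) = 9 servings → $7.20.
spinach + broccoli with both tight: 1.753 servings and 2.165 servings → $2.78.
So the least-cost plan costs $2.78.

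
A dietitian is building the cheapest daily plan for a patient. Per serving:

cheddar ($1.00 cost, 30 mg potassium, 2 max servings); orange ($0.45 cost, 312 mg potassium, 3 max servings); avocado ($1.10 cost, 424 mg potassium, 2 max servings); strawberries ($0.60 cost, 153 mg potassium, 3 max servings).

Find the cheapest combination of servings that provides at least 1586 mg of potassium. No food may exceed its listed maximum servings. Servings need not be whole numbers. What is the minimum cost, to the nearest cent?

$3.04

Cost per mg of potassium: orange $0.0014, avocado $0.0026, strawberries $0.0039, cheddar $0.0333.
Take 3 servings of orange: +936.0 mg potassium for $1.35 (total $1.35, still need 650.0 mg).
Take 1.533 servings of avocado: +650.0 mg potassium for $1.69 (total $3.04, still need 0.0 mg).
Filling from the cheapest source first is optimal under one linear minimum: $3.04.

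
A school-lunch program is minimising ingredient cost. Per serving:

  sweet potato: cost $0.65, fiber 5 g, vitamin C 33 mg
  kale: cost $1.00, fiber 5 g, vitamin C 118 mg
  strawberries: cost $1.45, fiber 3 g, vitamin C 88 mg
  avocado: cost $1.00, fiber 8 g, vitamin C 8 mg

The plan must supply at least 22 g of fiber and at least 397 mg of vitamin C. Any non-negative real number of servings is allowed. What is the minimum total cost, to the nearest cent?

$3.90

At the optimum either one food covers both requirements or two foods hit both targets exactly; no other combination can be cheaper.
sweet potato only: max(22/5, 397/33) = 12.03 servings → $7.82.
kale only: max(22/5, 397/118) = 4.4 servings → $4.40.
strawberries only: max(22/3, 397/88) = 7.333 servings → $10.63.
avocado only: max(22/8, 397/8) = 49.62 servings → $49.62.
sweet potato + kale with both tight: 1.438 servings and 2.962 servings → $3.90.
sweet potato + strawberries with both tight: 2.185 servings and 3.692 servings → $6.77.
sweet potato + avocado with both targets exact would need a negative amount; discard.
kale + strawberries with both targets exact would need a negative amount; discard.
kale + avocado with both tight: 3.319 servings and 0.6759 servings → $3.99.
strawberries + avocado with both tight: 4.412 servings and 1.096 servings → $7.49.
The minimum over all feasible corners is $3.90.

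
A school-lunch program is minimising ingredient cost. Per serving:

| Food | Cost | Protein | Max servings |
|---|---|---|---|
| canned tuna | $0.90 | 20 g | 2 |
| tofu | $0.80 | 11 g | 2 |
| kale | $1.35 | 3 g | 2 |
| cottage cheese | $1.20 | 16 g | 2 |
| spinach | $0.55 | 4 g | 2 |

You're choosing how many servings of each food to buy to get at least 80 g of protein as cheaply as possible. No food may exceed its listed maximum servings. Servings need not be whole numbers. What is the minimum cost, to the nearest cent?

$4.75

Cost per g of protein: canned tuna $0.0450, tofu $0.0727, cottage cheese $0.0750, spinach $0.1375, kale $0.4500.
Take 2 servings of canned tuna: +40.0 g protein for $1.80 (total $1.80, still need 40.0 g).
Take 2 servings of tofu: +22.0 g protein for $1.60 (total $3.40, still need 18.0 g).
Take 1.125 servings of cottage cheese: +18.0 g protein for $1.35 (total $4.75, still need 0.0 g).
Greedy by cheapest-per-g is optimal for a single linear constraint, so the minimum cost is $4.75.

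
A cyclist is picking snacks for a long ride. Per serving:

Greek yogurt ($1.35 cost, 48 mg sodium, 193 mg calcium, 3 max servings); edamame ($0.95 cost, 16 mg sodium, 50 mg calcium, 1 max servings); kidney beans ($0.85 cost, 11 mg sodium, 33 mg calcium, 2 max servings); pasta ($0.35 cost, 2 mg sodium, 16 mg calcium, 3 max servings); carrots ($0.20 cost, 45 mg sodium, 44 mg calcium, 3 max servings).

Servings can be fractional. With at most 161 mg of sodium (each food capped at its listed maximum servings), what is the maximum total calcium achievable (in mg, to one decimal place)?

661.4 mg

Calcium per mg sodium: pasta 8, Greek yogurt 4.021, edamame 3.125, kidney beans 3, carrots 0.9778.
Take 3 servings of pasta: uses 6 mg sodium, +48.0 mg calcium (running total 48.0 mg).
Take 3 servings of Greek yogurt: uses 144 mg sodium, +579.0 mg calcium (running total 627.0 mg).
Take 0.6875 servings of edamame: uses 11 mg sodium, +34.4 mg calcium (running total 661.4 mg).
Greedy by best ratio exhausts the sodium allowance optimally: 661.4 mg.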